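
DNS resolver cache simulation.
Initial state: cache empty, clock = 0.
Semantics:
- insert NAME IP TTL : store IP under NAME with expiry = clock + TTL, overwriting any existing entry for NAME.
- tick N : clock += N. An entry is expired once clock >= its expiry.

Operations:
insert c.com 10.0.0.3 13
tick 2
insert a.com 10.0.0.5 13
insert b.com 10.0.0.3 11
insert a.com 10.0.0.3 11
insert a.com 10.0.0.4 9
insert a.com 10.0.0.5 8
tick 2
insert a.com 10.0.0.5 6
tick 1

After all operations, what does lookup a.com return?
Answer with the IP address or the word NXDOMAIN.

Answer: 10.0.0.5

Derivation:
Op 1: insert c.com -> 10.0.0.3 (expiry=0+13=13). clock=0
Op 2: tick 2 -> clock=2.
Op 3: insert a.com -> 10.0.0.5 (expiry=2+13=15). clock=2
Op 4: insert b.com -> 10.0.0.3 (expiry=2+11=13). clock=2
Op 5: insert a.com -> 10.0.0.3 (expiry=2+11=13). clock=2
Op 6: insert a.com -> 10.0.0.4 (expiry=2+9=11). clock=2
Op 7: insert a.com -> 10.0.0.5 (expiry=2+8=10). clock=2
Op 8: tick 2 -> clock=4.
Op 9: insert a.com -> 10.0.0.5 (expiry=4+6=10). clock=4
Op 10: tick 1 -> clock=5.
lookup a.com: present, ip=10.0.0.5 expiry=10 > clock=5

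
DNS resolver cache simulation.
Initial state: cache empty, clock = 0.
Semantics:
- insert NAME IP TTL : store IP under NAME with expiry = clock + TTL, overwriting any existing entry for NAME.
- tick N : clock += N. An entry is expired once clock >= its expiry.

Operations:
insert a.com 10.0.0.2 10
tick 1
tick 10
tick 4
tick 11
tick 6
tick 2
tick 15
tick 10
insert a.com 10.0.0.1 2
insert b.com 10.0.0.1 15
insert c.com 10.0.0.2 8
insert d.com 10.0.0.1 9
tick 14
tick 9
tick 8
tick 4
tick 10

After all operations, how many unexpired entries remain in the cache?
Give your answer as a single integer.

Op 1: insert a.com -> 10.0.0.2 (expiry=0+10=10). clock=0
Op 2: tick 1 -> clock=1.
Op 3: tick 10 -> clock=11. purged={a.com}
Op 4: tick 4 -> clock=15.
Op 5: tick 11 -> clock=26.
Op 6: tick 6 -> clock=32.
Op 7: tick 2 -> clock=34.
Op 8: tick 15 -> clock=49.
Op 9: tick 10 -> clock=59.
Op 10: insert a.com -> 10.0.0.1 (expiry=59+2=61). clock=59
Op 11: insert b.com -> 10.0.0.1 (expiry=59+15=74). clock=59
Op 12: insert c.com -> 10.0.0.2 (expiry=59+8=67). clock=59
Op 13: insert d.com -> 10.0.0.1 (expiry=59+9=68). clock=59
Op 14: tick 14 -> clock=73. purged={a.com,c.com,d.com}
Op 15: tick 9 -> clock=82. purged={b.com}
Op 16: tick 8 -> clock=90.
Op 17: tick 4 -> clock=94.
Op 18: tick 10 -> clock=104.
Final cache (unexpired): {} -> size=0

Answer: 0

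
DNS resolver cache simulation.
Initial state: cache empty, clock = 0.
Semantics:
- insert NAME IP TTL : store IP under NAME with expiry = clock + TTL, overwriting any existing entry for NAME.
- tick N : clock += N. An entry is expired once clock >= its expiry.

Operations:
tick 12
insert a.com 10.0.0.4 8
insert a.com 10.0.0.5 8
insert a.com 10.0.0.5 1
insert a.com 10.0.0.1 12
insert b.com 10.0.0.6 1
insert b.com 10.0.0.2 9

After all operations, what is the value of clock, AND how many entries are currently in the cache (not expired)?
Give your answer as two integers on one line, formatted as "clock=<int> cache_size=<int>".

Answer: clock=12 cache_size=2

Derivation:
Op 1: tick 12 -> clock=12.
Op 2: insert a.com -> 10.0.0.4 (expiry=12+8=20). clock=12
Op 3: insert a.com -> 10.0.0.5 (expiry=12+8=20). clock=12
Op 4: insert a.com -> 10.0.0.5 (expiry=12+1=13). clock=12
Op 5: insert a.com -> 10.0.0.1 (expiry=12+12=24). clock=12
Op 6: insert b.com -> 10.0.0.6 (expiry=12+1=13). clock=12
Op 7: insert b.com -> 10.0.0.2 (expiry=12+9=21). clock=12
Final clock = 12
Final cache (unexpired): {a.com,b.com} -> size=2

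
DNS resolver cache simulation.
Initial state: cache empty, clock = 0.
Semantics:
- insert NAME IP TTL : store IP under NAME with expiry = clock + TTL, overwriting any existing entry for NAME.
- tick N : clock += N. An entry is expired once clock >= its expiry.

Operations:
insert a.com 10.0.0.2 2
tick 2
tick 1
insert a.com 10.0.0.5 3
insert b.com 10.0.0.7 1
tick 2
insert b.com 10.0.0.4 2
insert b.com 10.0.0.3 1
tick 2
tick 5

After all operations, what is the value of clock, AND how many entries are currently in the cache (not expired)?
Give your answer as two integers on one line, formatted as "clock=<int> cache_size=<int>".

Answer: clock=12 cache_size=0

Derivation:
Op 1: insert a.com -> 10.0.0.2 (expiry=0+2=2). clock=0
Op 2: tick 2 -> clock=2. purged={a.com}
Op 3: tick 1 -> clock=3.
Op 4: insert a.com -> 10.0.0.5 (expiry=3+3=6). clock=3
Op 5: insert b.com -> 10.0.0.7 (expiry=3+1=4). clock=3
Op 6: tick 2 -> clock=5. purged={b.com}
Op 7: insert b.com -> 10.0.0.4 (expiry=5+2=7). clock=5
Op 8: insert b.com -> 10.0.0.3 (expiry=5+1=6). clock=5
Op 9: tick 2 -> clock=7. purged={a.com,b.com}
Op 10: tick 5 -> clock=12.
Final clock = 12
Final cache (unexpired): {} -> size=0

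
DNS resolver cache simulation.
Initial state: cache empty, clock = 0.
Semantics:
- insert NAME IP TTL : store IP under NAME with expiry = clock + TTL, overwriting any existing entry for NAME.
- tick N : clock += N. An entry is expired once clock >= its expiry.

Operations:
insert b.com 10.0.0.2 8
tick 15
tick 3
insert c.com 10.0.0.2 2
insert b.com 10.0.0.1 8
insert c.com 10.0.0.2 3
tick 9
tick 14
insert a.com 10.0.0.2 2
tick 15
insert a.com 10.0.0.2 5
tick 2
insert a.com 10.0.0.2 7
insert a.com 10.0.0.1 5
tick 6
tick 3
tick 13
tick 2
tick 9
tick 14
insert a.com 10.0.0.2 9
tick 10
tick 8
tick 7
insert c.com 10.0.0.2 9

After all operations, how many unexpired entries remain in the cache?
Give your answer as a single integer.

Op 1: insert b.com -> 10.0.0.2 (expiry=0+8=8). clock=0
Op 2: tick 15 -> clock=15. purged={b.com}
Op 3: tick 3 -> clock=18.
Op 4: insert c.com -> 10.0.0.2 (expiry=18+2=20). clock=18
Op 5: insert b.com -> 10.0.0.1 (expiry=18+8=26). clock=18
Op 6: insert c.com -> 10.0.0.2 (expiry=18+3=21). clock=18
Op 7: tick 9 -> clock=27. purged={b.com,c.com}
Op 8: tick 14 -> clock=41.
Op 9: insert a.com -> 10.0.0.2 (expiry=41+2=43). clock=41
Op 10: tick 15 -> clock=56. purged={a.com}
Op 11: insert a.com -> 10.0.0.2 (expiry=56+5=61). clock=56
Op 12: tick 2 -> clock=58.
Op 13: insert a.com -> 10.0.0.2 (expiry=58+7=65). clock=58
Op 14: insert a.com -> 10.0.0.1 (expiry=58+5=63). clock=58
Op 15: tick 6 -> clock=64. purged={a.com}
Op 16: tick 3 -> clock=67.
Op 17: tick 13 -> clock=80.
Op 18: tick 2 -> clock=82.
Op 19: tick 9 -> clock=91.
Op 20: tick 14 -> clock=105.
Op 21: insert a.com -> 10.0.0.2 (expiry=105+9=114). clock=105
Op 22: tick 10 -> clock=115. purged={a.com}
Op 23: tick 8 -> clock=123.
Op 24: tick 7 -> clock=130.
Op 25: insert c.com -> 10.0.0.2 (expiry=130+9=139). clock=130
Final cache (unexpired): {c.com} -> size=1

Answer: 1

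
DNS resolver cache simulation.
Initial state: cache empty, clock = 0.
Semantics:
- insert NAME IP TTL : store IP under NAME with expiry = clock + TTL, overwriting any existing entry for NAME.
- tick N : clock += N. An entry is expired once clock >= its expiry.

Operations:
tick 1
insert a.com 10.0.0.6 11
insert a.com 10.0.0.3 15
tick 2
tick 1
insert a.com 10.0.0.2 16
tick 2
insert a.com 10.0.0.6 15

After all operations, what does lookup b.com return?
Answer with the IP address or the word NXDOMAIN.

Op 1: tick 1 -> clock=1.
Op 2: insert a.com -> 10.0.0.6 (expiry=1+11=12). clock=1
Op 3: insert a.com -> 10.0.0.3 (expiry=1+15=16). clock=1
Op 4: tick 2 -> clock=3.
Op 5: tick 1 -> clock=4.
Op 6: insert a.com -> 10.0.0.2 (expiry=4+16=20). clock=4
Op 7: tick 2 -> clock=6.
Op 8: insert a.com -> 10.0.0.6 (expiry=6+15=21). clock=6
lookup b.com: not in cache (expired or never inserted)

Answer: NXDOMAIN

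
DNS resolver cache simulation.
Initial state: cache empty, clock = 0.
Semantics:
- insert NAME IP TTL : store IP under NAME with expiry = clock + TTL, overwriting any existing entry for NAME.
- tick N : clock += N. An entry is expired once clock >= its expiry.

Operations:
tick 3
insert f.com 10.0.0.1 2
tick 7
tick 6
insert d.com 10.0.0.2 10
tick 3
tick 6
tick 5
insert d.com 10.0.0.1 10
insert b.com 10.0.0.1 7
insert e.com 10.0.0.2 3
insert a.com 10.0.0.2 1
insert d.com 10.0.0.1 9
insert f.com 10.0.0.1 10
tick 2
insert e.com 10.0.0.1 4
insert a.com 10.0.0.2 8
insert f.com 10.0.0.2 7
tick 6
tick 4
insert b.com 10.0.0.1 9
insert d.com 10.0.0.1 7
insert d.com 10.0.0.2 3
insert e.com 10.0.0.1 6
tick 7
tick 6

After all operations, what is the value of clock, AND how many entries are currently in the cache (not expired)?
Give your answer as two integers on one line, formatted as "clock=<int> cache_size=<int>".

Op 1: tick 3 -> clock=3.
Op 2: insert f.com -> 10.0.0.1 (expiry=3+2=5). clock=3
Op 3: tick 7 -> clock=10. purged={f.com}
Op 4: tick 6 -> clock=16.
Op 5: insert d.com -> 10.0.0.2 (expiry=16+10=26). clock=16
Op 6: tick 3 -> clock=19.
Op 7: tick 6 -> clock=25.
Op 8: tick 5 -> clock=30. purged={d.com}
Op 9: insert d.com -> 10.0.0.1 (expiry=30+10=40). clock=30
Op 10: insert b.com -> 10.0.0.1 (expiry=30+7=37). clock=30
Op 11: insert e.com -> 10.0.0.2 (expiry=30+3=33). clock=30
Op 12: insert a.com -> 10.0.0.2 (expiry=30+1=31). clock=30
Op 13: insert d.com -> 10.0.0.1 (expiry=30+9=39). clock=30
Op 14: insert f.com -> 10.0.0.1 (expiry=30+10=40). clock=30
Op 15: tick 2 -> clock=32. purged={a.com}
Op 16: insert e.com -> 10.0.0.1 (expiry=32+4=36). clock=32
Op 17: insert a.com -> 10.0.0.2 (expiry=32+8=40). clock=32
Op 18: insert f.com -> 10.0.0.2 (expiry=32+7=39). clock=32
Op 19: tick 6 -> clock=38. purged={b.com,e.com}
Op 20: tick 4 -> clock=42. purged={a.com,d.com,f.com}
Op 21: insert b.com -> 10.0.0.1 (expiry=42+9=51). clock=42
Op 22: insert d.com -> 10.0.0.1 (expiry=42+7=49). clock=42
Op 23: insert d.com -> 10.0.0.2 (expiry=42+3=45). clock=42
Op 24: insert e.com -> 10.0.0.1 (expiry=42+6=48). clock=42
Op 25: tick 7 -> clock=49. purged={d.com,e.com}
Op 26: tick 6 -> clock=55. purged={b.com}
Final clock = 55
Final cache (unexpired): {} -> size=0

Answer: clock=55 cache_size=0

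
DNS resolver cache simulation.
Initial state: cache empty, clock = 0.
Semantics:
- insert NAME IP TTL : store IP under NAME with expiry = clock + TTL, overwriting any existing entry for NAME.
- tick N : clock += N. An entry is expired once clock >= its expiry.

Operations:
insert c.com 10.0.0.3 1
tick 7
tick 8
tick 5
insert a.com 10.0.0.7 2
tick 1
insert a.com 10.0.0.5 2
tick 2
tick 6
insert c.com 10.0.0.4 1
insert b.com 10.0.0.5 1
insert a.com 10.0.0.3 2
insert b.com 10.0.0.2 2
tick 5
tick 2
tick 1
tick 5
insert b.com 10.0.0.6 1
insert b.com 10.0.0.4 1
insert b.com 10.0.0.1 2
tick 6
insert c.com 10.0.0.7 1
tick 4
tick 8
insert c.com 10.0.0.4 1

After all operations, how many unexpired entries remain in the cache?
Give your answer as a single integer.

Answer: 1

Derivation:
Op 1: insert c.com -> 10.0.0.3 (expiry=0+1=1). clock=0
Op 2: tick 7 -> clock=7. purged={c.com}
Op 3: tick 8 -> clock=15.
Op 4: tick 5 -> clock=20.
Op 5: insert a.com -> 10.0.0.7 (expiry=20+2=22). clock=20
Op 6: tick 1 -> clock=21.
Op 7: insert a.com -> 10.0.0.5 (expiry=21+2=23). clock=21
Op 8: tick 2 -> clock=23. purged={a.com}
Op 9: tick 6 -> clock=29.
Op 10: insert c.com -> 10.0.0.4 (expiry=29+1=30). clock=29
Op 11: insert b.com -> 10.0.0.5 (expiry=29+1=30). clock=29
Op 12: insert a.com -> 10.0.0.3 (expiry=29+2=31). clock=29
Op 13: insert b.com -> 10.0.0.2 (expiry=29+2=31). clock=29
Op 14: tick 5 -> clock=34. purged={a.com,b.com,c.com}
Op 15: tick 2 -> clock=36.
Op 16: tick 1 -> clock=37.
Op 17: tick 5 -> clock=42.
Op 18: insert b.com -> 10.0.0.6 (expiry=42+1=43). clock=42
Op 19: insert b.com -> 10.0.0.4 (expiry=42+1=43). clock=42
Op 20: insert b.com -> 10.0.0.1 (expiry=42+2=44). clock=42
Op 21: tick 6 -> clock=48. purged={b.com}
Op 22: insert c.com -> 10.0.0.7 (expiry=48+1=49). clock=48
Op 23: tick 4 -> clock=52. purged={c.com}
Op 24: tick 8 -> clock=60.
Op 25: insert c.com -> 10.0.0.4 (expiry=60+1=61). clock=60
Final cache (unexpired): {c.com} -> size=1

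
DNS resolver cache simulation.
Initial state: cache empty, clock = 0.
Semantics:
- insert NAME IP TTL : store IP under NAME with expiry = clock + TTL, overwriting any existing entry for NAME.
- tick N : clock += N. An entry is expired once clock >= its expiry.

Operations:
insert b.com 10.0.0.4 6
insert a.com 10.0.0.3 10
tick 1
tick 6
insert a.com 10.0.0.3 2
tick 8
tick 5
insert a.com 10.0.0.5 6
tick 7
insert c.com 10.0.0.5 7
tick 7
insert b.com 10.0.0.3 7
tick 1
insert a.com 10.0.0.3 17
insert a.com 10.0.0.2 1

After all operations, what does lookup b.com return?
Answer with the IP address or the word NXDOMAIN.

Op 1: insert b.com -> 10.0.0.4 (expiry=0+6=6). clock=0
Op 2: insert a.com -> 10.0.0.3 (expiry=0+10=10). clock=0
Op 3: tick 1 -> clock=1.
Op 4: tick 6 -> clock=7. purged={b.com}
Op 5: insert a.com -> 10.0.0.3 (expiry=7+2=9). clock=7
Op 6: tick 8 -> clock=15. purged={a.com}
Op 7: tick 5 -> clock=20.
Op 8: insert a.com -> 10.0.0.5 (expiry=20+6=26). clock=20
Op 9: tick 7 -> clock=27. purged={a.com}
Op 10: insert c.com -> 10.0.0.5 (expiry=27+7=34). clock=27
Op 11: tick 7 -> clock=34. purged={c.com}
Op 12: insert b.com -> 10.0.0.3 (expiry=34+7=41). clock=34
Op 13: tick 1 -> clock=35.
Op 14: insert a.com -> 10.0.0.3 (expiry=35+17=52). clock=35
Op 15: insert a.com -> 10.0.0.2 (expiry=35+1=36). clock=35
lookup b.com: present, ip=10.0.0.3 expiry=41 > clock=35

Answer: 10.0.0.3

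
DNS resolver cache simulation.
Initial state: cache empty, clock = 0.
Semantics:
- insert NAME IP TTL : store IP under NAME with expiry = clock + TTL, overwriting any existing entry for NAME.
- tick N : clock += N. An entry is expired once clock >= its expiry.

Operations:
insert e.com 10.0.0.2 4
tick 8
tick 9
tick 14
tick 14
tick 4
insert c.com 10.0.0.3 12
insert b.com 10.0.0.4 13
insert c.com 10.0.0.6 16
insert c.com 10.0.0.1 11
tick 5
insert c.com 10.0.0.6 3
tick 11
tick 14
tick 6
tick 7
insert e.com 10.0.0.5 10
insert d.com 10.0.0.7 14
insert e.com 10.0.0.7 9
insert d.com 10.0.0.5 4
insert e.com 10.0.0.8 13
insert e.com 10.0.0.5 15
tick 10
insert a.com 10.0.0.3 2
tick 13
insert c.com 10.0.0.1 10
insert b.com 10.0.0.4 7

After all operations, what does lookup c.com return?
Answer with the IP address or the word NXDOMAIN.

Answer: 10.0.0.1

Derivation:
Op 1: insert e.com -> 10.0.0.2 (expiry=0+4=4). clock=0
Op 2: tick 8 -> clock=8. purged={e.com}
Op 3: tick 9 -> clock=17.
Op 4: tick 14 -> clock=31.
Op 5: tick 14 -> clock=45.
Op 6: tick 4 -> clock=49.
Op 7: insert c.com -> 10.0.0.3 (expiry=49+12=61). clock=49
Op 8: insert b.com -> 10.0.0.4 (expiry=49+13=62). clock=49
Op 9: insert c.com -> 10.0.0.6 (expiry=49+16=65). clock=49
Op 10: insert c.com -> 10.0.0.1 (expiry=49+11=60). clock=49
Op 11: tick 5 -> clock=54.
Op 12: insert c.com -> 10.0.0.6 (expiry=54+3=57). clock=54
Op 13: tick 11 -> clock=65. purged={b.com,c.com}
Op 14: tick 14 -> clock=79.
Op 15: tick 6 -> clock=85.
Op 16: tick 7 -> clock=92.
Op 17: insert e.com -> 10.0.0.5 (expiry=92+10=102). clock=92
Op 18: insert d.com -> 10.0.0.7 (expiry=92+14=106). clock=92
Op 19: insert e.com -> 10.0.0.7 (expiry=92+9=101). clock=92
Op 20: insert d.com -> 10.0.0.5 (expiry=92+4=96). clock=92
Op 21: insert e.com -> 10.0.0.8 (expiry=92+13=105). clock=92
Op 22: insert e.com -> 10.0.0.5 (expiry=92+15=107). clock=92
Op 23: tick 10 -> clock=102. purged={d.com}
Op 24: insert a.com -> 10.0.0.3 (expiry=102+2=104). clock=102
Op 25: tick 13 -> clock=115. purged={a.com,e.com}
Op 26: insert c.com -> 10.0.0.1 (expiry=115+10=125). clock=115
Op 27: insert b.com -> 10.0.0.4 (expiry=115+7=122). clock=115
lookup c.com: present, ip=10.0.0.1 expiry=125 > clock=115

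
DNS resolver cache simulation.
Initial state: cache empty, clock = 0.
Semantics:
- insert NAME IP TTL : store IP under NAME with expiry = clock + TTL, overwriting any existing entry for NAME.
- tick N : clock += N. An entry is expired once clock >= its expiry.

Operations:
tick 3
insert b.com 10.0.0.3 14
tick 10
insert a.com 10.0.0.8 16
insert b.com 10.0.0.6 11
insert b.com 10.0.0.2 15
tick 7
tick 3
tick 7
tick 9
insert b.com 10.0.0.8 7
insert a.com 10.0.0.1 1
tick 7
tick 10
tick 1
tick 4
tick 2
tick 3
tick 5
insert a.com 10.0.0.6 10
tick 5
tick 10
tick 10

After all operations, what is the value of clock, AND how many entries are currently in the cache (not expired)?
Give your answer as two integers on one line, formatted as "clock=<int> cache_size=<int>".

Op 1: tick 3 -> clock=3.
Op 2: insert b.com -> 10.0.0.3 (expiry=3+14=17). clock=3
Op 3: tick 10 -> clock=13.
Op 4: insert a.com -> 10.0.0.8 (expiry=13+16=29). clock=13
Op 5: insert b.com -> 10.0.0.6 (expiry=13+11=24). clock=13
Op 6: insert b.com -> 10.0.0.2 (expiry=13+15=28). clock=13
Op 7: tick 7 -> clock=20.
Op 8: tick 3 -> clock=23.
Op 9: tick 7 -> clock=30. purged={a.com,b.com}
Op 10: tick 9 -> clock=39.
Op 11: insert b.com -> 10.0.0.8 (expiry=39+7=46). clock=39
Op 12: insert a.com -> 10.0.0.1 (expiry=39+1=40). clock=39
Op 13: tick 7 -> clock=46. purged={a.com,b.com}
Op 14: tick 10 -> clock=56.
Op 15: tick 1 -> clock=57.
Op 16: tick 4 -> clock=61.
Op 17: tick 2 -> clock=63.
Op 18: tick 3 -> clock=66.
Op 19: tick 5 -> clock=71.
Op 20: insert a.com -> 10.0.0.6 (expiry=71+10=81). clock=71
Op 21: tick 5 -> clock=76.
Op 22: tick 10 -> clock=86. purged={a.com}
Op 23: tick 10 -> clock=96.
Final clock = 96
Final cache (unexpired): {} -> size=0

Answer: clock=96 cache_size=0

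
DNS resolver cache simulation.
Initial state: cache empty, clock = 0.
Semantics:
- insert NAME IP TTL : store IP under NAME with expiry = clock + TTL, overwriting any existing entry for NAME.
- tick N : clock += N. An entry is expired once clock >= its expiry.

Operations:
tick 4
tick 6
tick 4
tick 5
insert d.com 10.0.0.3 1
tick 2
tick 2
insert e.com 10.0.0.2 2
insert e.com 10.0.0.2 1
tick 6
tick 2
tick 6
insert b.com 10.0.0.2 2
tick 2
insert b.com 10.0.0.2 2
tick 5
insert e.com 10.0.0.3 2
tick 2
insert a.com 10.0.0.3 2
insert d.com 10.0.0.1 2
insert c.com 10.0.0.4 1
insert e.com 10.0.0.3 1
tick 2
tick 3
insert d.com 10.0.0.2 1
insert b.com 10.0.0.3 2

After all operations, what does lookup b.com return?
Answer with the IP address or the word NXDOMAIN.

Answer: 10.0.0.3

Derivation:
Op 1: tick 4 -> clock=4.
Op 2: tick 6 -> clock=10.
Op 3: tick 4 -> clock=14.
Op 4: tick 5 -> clock=19.
Op 5: insert d.com -> 10.0.0.3 (expiry=19+1=20). clock=19
Op 6: tick 2 -> clock=21. purged={d.com}
Op 7: tick 2 -> clock=23.
Op 8: insert e.com -> 10.0.0.2 (expiry=23+2=25). clock=23
Op 9: insert e.com -> 10.0.0.2 (expiry=23+1=24). clock=23
Op 10: tick 6 -> clock=29. purged={e.com}
Op 11: tick 2 -> clock=31.
Op 12: tick 6 -> clock=37.
Op 13: insert b.com -> 10.0.0.2 (expiry=37+2=39). clock=37
Op 14: tick 2 -> clock=39. purged={b.com}
Op 15: insert b.com -> 10.0.0.2 (expiry=39+2=41). clock=39
Op 16: tick 5 -> clock=44. purged={b.com}
Op 17: insert e.com -> 10.0.0.3 (expiry=44+2=46). clock=44
Op 18: tick 2 -> clock=46. purged={e.com}
Op 19: insert a.com -> 10.0.0.3 (expiry=46+2=48). clock=46
Op 20: insert d.com -> 10.0.0.1 (expiry=46+2=48). clock=46
Op 21: insert c.com -> 10.0.0.4 (expiry=46+1=47). clock=46
Op 22: insert e.com -> 10.0.0.3 (expiry=46+1=47). clock=46
Op 23: tick 2 -> clock=48. purged={a.com,c.com,d.com,e.com}
Op 24: tick 3 -> clock=51.
Op 25: insert d.com -> 10.0.0.2 (expiry=51+1=52). clock=51
Op 26: insert b.com -> 10.0.0.3 (expiry=51+2=53). clock=51
lookup b.com: present, ip=10.0.0.3 expiry=53 > clock=51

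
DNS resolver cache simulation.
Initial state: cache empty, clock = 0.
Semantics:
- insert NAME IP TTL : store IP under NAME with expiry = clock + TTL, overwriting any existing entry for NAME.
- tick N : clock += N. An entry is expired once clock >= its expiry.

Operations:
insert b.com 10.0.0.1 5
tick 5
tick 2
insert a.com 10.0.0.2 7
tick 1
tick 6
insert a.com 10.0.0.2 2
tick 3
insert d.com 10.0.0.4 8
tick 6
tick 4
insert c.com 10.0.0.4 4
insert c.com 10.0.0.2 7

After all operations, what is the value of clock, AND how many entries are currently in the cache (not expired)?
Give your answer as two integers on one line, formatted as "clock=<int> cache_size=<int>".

Answer: clock=27 cache_size=1

Derivation:
Op 1: insert b.com -> 10.0.0.1 (expiry=0+5=5). clock=0
Op 2: tick 5 -> clock=5. purged={b.com}
Op 3: tick 2 -> clock=7.
Op 4: insert a.com -> 10.0.0.2 (expiry=7+7=14). clock=7
Op 5: tick 1 -> clock=8.
Op 6: tick 6 -> clock=14. purged={a.com}
Op 7: insert a.com -> 10.0.0.2 (expiry=14+2=16). clock=14
Op 8: tick 3 -> clock=17. purged={a.com}
Op 9: insert d.com -> 10.0.0.4 (expiry=17+8=25). clock=17
Op 10: tick 6 -> clock=23.
Op 11: tick 4 -> clock=27. purged={d.com}
Op 12: insert c.com -> 10.0.0.4 (expiry=27+4=31). clock=27
Op 13: insert c.com -> 10.0.0.2 (expiry=27+7=34). clock=27
Final clock = 27
Final cache (unexpired): {c.com} -> size=1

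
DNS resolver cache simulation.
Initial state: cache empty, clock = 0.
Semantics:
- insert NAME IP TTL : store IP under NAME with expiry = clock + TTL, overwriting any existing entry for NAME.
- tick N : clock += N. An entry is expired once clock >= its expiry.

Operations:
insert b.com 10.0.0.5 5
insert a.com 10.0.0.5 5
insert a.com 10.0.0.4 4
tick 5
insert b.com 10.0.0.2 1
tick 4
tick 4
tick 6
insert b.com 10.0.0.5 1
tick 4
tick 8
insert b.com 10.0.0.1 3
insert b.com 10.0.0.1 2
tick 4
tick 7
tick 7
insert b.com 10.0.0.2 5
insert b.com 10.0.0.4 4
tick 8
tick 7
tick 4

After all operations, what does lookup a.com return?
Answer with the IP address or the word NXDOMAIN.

Op 1: insert b.com -> 10.0.0.5 (expiry=0+5=5). clock=0
Op 2: insert a.com -> 10.0.0.5 (expiry=0+5=5). clock=0
Op 3: insert a.com -> 10.0.0.4 (expiry=0+4=4). clock=0
Op 4: tick 5 -> clock=5. purged={a.com,b.com}
Op 5: insert b.com -> 10.0.0.2 (expiry=5+1=6). clock=5
Op 6: tick 4 -> clock=9. purged={b.com}
Op 7: tick 4 -> clock=13.
Op 8: tick 6 -> clock=19.
Op 9: insert b.com -> 10.0.0.5 (expiry=19+1=20). clock=19
Op 10: tick 4 -> clock=23. purged={b.com}
Op 11: tick 8 -> clock=31.
Op 12: insert b.com -> 10.0.0.1 (expiry=31+3=34). clock=31
Op 13: insert b.com -> 10.0.0.1 (expiry=31+2=33). clock=31
Op 14: tick 4 -> clock=35. purged={b.com}
Op 15: tick 7 -> clock=42.
Op 16: tick 7 -> clock=49.
Op 17: insert b.com -> 10.0.0.2 (expiry=49+5=54). clock=49
Op 18: insert b.com -> 10.0.0.4 (expiry=49+4=53). clock=49
Op 19: tick 8 -> clock=57. purged={b.com}
Op 20: tick 7 -> clock=64.
Op 21: tick 4 -> clock=68.
lookup a.com: not in cache (expired or never inserted)

Answer: NXDOMAIN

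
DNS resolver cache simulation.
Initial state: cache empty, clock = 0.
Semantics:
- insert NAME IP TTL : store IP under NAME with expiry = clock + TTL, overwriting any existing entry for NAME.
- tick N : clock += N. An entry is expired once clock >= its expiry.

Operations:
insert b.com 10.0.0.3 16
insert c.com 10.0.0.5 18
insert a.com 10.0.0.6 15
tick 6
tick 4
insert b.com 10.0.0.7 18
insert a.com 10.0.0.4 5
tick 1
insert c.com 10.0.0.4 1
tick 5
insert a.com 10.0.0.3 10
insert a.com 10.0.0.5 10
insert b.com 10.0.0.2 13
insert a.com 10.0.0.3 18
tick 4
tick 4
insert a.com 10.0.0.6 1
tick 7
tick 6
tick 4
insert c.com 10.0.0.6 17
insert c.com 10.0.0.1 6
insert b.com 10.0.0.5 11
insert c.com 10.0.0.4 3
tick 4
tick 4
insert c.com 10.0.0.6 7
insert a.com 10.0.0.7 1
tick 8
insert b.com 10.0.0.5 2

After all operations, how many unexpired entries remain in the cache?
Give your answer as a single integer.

Answer: 1

Derivation:
Op 1: insert b.com -> 10.0.0.3 (expiry=0+16=16). clock=0
Op 2: insert c.com -> 10.0.0.5 (expiry=0+18=18). clock=0
Op 3: insert a.com -> 10.0.0.6 (expiry=0+15=15). clock=0
Op 4: tick 6 -> clock=6.
Op 5: tick 4 -> clock=10.
Op 6: insert b.com -> 10.0.0.7 (expiry=10+18=28). clock=10
Op 7: insert a.com -> 10.0.0.4 (expiry=10+5=15). clock=10
Op 8: tick 1 -> clock=11.
Op 9: insert c.com -> 10.0.0.4 (expiry=11+1=12). clock=11
Op 10: tick 5 -> clock=16. purged={a.com,c.com}
Op 11: insert a.com -> 10.0.0.3 (expiry=16+10=26). clock=16
Op 12: insert a.com -> 10.0.0.5 (expiry=16+10=26). clock=16
Op 13: insert b.com -> 10.0.0.2 (expiry=16+13=29). clock=16
Op 14: insert a.com -> 10.0.0.3 (expiry=16+18=34). clock=16
Op 15: tick 4 -> clock=20.
Op 16: tick 4 -> clock=24.
Op 17: insert a.com -> 10.0.0.6 (expiry=24+1=25). clock=24
Op 18: tick 7 -> clock=31. purged={a.com,b.com}
Op 19: tick 6 -> clock=37.
Op 20: tick 4 -> clock=41.
Op 21: insert c.com -> 10.0.0.6 (expiry=41+17=58). clock=41
Op 22: insert c.com -> 10.0.0.1 (expiry=41+6=47). clock=41
Op 23: insert b.com -> 10.0.0.5 (expiry=41+11=52). clock=41
Op 24: insert c.com -> 10.0.0.4 (expiry=41+3=44). clock=41
Op 25: tick 4 -> clock=45. purged={c.com}
Op 26: tick 4 -> clock=49.
Op 27: insert c.com -> 10.0.0.6 (expiry=49+7=56). clock=49
Op 28: insert a.com -> 10.0.0.7 (expiry=49+1=50). clock=49
Op 29: tick 8 -> clock=57. purged={a.com,b.com,c.com}
Op 30: insert b.com -> 10.0.0.5 (expiry=57+2=59). clock=57
Final cache (unexpired): {b.com} -> size=1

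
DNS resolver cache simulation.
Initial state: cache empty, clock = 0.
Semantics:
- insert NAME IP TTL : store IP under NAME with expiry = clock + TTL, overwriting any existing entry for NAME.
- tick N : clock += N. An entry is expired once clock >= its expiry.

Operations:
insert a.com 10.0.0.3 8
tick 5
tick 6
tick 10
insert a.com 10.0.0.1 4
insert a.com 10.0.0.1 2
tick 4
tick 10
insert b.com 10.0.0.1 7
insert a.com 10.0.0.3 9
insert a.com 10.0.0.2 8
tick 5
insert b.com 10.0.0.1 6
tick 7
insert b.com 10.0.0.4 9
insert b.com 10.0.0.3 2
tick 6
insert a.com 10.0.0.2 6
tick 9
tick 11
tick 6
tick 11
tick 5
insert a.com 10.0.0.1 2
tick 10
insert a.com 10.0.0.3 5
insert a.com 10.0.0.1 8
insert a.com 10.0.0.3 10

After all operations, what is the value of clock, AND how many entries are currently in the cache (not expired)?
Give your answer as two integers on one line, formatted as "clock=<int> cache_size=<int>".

Op 1: insert a.com -> 10.0.0.3 (expiry=0+8=8). clock=0
Op 2: tick 5 -> clock=5.
Op 3: tick 6 -> clock=11. purged={a.com}
Op 4: tick 10 -> clock=21.
Op 5: insert a.com -> 10.0.0.1 (expiry=21+4=25). clock=21
Op 6: insert a.com -> 10.0.0.1 (expiry=21+2=23). clock=21
Op 7: tick 4 -> clock=25. purged={a.com}
Op 8: tick 10 -> clock=35.
Op 9: insert b.com -> 10.0.0.1 (expiry=35+7=42). clock=35
Op 10: insert a.com -> 10.0.0.3 (expiry=35+9=44). clock=35
Op 11: insert a.com -> 10.0.0.2 (expiry=35+8=43). clock=35
Op 12: tick 5 -> clock=40.
Op 13: insert b.com -> 10.0.0.1 (expiry=40+6=46). clock=40
Op 14: tick 7 -> clock=47. purged={a.com,b.com}
Op 15: insert b.com -> 10.0.0.4 (expiry=47+9=56). clock=47
Op 16: insert b.com -> 10.0.0.3 (expiry=47+2=49). clock=47
Op 17: tick 6 -> clock=53. purged={b.com}
Op 18: insert a.com -> 10.0.0.2 (expiry=53+6=59). clock=53
Op 19: tick 9 -> clock=62. purged={a.com}
Op 20: tick 11 -> clock=73.
Op 21: tick 6 -> clock=79.
Op 22: tick 11 -> clock=90.
Op 23: tick 5 -> clock=95.
Op 24: insert a.com -> 10.0.0.1 (expiry=95+2=97). clock=95
Op 25: tick 10 -> clock=105. purged={a.com}
Op 26: insert a.com -> 10.0.0.3 (expiry=105+5=110). clock=105
Op 27: insert a.com -> 10.0.0.1 (expiry=105+8=113). clock=105
Op 28: insert a.com -> 10.0.0.3 (expiry=105+10=115). clock=105
Final clock = 105
Final cache (unexpired): {a.com} -> size=1

Answer: clock=105 cache_size=1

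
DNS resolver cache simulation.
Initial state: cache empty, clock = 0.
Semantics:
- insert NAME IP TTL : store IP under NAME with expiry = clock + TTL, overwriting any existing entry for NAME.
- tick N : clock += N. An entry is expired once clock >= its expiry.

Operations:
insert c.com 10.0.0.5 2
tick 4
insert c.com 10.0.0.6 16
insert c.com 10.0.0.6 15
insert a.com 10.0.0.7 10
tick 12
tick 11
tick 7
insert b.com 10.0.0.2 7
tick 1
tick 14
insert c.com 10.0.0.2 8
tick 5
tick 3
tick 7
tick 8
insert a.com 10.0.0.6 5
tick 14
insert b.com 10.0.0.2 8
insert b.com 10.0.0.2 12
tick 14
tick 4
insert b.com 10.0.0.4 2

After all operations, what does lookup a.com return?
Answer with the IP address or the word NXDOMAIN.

Answer: NXDOMAIN

Derivation:
Op 1: insert c.com -> 10.0.0.5 (expiry=0+2=2). clock=0
Op 2: tick 4 -> clock=4. purged={c.com}
Op 3: insert c.com -> 10.0.0.6 (expiry=4+16=20). clock=4
Op 4: insert c.com -> 10.0.0.6 (expiry=4+15=19). clock=4
Op 5: insert a.com -> 10.0.0.7 (expiry=4+10=14). clock=4
Op 6: tick 12 -> clock=16. purged={a.com}
Op 7: tick 11 -> clock=27. purged={c.com}
Op 8: tick 7 -> clock=34.
Op 9: insert b.com -> 10.0.0.2 (expiry=34+7=41). clock=34
Op 10: tick 1 -> clock=35.
Op 11: tick 14 -> clock=49. purged={b.com}
Op 12: insert c.com -> 10.0.0.2 (expiry=49+8=57). clock=49
Op 13: tick 5 -> clock=54.
Op 14: tick 3 -> clock=57. purged={c.com}
Op 15: tick 7 -> clock=64.
Op 16: tick 8 -> clock=72.
Op 17: insert a.com -> 10.0.0.6 (expiry=72+5=77). clock=72
Op 18: tick 14 -> clock=86. purged={a.com}
Op 19: insert b.com -> 10.0.0.2 (expiry=86+8=94). clock=86
Op 20: insert b.com -> 10.0.0.2 (expiry=86+12=98). clock=86
Op 21: tick 14 -> clock=100. purged={b.com}
Op 22: tick 4 -> clock=104.
Op 23: insert b.com -> 10.0.0.4 (expiry=104+2=106). clock=104
lookup a.com: not in cache (expired or never inserted)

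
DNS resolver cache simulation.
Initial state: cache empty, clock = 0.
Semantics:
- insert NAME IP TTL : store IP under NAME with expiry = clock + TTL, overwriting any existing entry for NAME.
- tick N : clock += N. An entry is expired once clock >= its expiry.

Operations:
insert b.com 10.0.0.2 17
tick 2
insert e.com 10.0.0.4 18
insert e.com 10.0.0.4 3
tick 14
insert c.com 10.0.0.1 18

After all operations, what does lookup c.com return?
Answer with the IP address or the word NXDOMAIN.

Answer: 10.0.0.1

Derivation:
Op 1: insert b.com -> 10.0.0.2 (expiry=0+17=17). clock=0
Op 2: tick 2 -> clock=2.
Op 3: insert e.com -> 10.0.0.4 (expiry=2+18=20). clock=2
Op 4: insert e.com -> 10.0.0.4 (expiry=2+3=5). clock=2
Op 5: tick 14 -> clock=16. purged={e.com}
Op 6: insert c.com -> 10.0.0.1 (expiry=16+18=34). clock=16
lookup c.com: present, ip=10.0.0.1 expiry=34 > clock=16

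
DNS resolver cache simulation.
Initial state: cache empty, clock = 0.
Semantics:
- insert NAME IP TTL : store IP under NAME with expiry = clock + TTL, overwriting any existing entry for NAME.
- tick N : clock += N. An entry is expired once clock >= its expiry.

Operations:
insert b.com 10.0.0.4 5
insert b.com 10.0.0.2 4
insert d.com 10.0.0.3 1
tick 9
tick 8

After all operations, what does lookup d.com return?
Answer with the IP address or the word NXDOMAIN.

Op 1: insert b.com -> 10.0.0.4 (expiry=0+5=5). clock=0
Op 2: insert b.com -> 10.0.0.2 (expiry=0+4=4). clock=0
Op 3: insert d.com -> 10.0.0.3 (expiry=0+1=1). clock=0
Op 4: tick 9 -> clock=9. purged={b.com,d.com}
Op 5: tick 8 -> clock=17.
lookup d.com: not in cache (expired or never inserted)

Answer: NXDOMAIN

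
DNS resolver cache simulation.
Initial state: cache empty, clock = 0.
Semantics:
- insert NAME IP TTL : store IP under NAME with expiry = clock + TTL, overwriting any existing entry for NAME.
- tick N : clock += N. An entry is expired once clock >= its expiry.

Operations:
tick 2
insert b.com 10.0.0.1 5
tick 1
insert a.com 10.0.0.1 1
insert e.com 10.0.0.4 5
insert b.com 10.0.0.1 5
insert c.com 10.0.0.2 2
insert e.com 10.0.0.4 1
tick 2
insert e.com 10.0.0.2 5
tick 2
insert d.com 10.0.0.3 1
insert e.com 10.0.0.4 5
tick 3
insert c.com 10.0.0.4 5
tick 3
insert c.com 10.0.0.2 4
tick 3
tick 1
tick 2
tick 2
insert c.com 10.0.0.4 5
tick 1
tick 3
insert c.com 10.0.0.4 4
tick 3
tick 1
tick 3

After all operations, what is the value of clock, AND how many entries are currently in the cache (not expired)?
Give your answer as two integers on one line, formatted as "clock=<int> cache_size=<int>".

Op 1: tick 2 -> clock=2.
Op 2: insert b.com -> 10.0.0.1 (expiry=2+5=7). clock=2
Op 3: tick 1 -> clock=3.
Op 4: insert a.com -> 10.0.0.1 (expiry=3+1=4). clock=3
Op 5: insert e.com -> 10.0.0.4 (expiry=3+5=8). clock=3
Op 6: insert b.com -> 10.0.0.1 (expiry=3+5=8). clock=3
Op 7: insert c.com -> 10.0.0.2 (expiry=3+2=5). clock=3
Op 8: insert e.com -> 10.0.0.4 (expiry=3+1=4). clock=3
Op 9: tick 2 -> clock=5. purged={a.com,c.com,e.com}
Op 10: insert e.com -> 10.0.0.2 (expiry=5+5=10). clock=5
Op 11: tick 2 -> clock=7.
Op 12: insert d.com -> 10.0.0.3 (expiry=7+1=8). clock=7
Op 13: insert e.com -> 10.0.0.4 (expiry=7+5=12). clock=7
Op 14: tick 3 -> clock=10. purged={b.com,d.com}
Op 15: insert c.com -> 10.0.0.4 (expiry=10+5=15). clock=10
Op 16: tick 3 -> clock=13. purged={e.com}
Op 17: insert c.com -> 10.0.0.2 (expiry=13+4=17). clock=13
Op 18: tick 3 -> clock=16.
Op 19: tick 1 -> clock=17. purged={c.com}
Op 20: tick 2 -> clock=19.
Op 21: tick 2 -> clock=21.
Op 22: insert c.com -> 10.0.0.4 (expiry=21+5=26). clock=21
Op 23: tick 1 -> clock=22.
Op 24: tick 3 -> clock=25.
Op 25: insert c.com -> 10.0.0.4 (expiry=25+4=29). clock=25
Op 26: tick 3 -> clock=28.
Op 27: tick 1 -> clock=29. purged={c.com}
Op 28: tick 3 -> clock=32.
Final clock = 32
Final cache (unexpired): {} -> size=0

Answer: clock=32 cache_size=0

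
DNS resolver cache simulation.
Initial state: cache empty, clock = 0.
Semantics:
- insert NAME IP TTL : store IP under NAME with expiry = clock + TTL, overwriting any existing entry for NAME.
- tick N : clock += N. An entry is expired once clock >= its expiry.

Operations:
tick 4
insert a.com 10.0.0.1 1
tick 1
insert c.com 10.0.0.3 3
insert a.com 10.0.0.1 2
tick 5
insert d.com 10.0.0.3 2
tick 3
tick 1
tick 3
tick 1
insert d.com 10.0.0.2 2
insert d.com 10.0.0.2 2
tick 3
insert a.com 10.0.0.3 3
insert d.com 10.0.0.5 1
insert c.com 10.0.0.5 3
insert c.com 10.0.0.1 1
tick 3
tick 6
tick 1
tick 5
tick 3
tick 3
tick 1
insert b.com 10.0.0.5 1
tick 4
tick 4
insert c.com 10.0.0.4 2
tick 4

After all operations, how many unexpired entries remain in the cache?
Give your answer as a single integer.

Op 1: tick 4 -> clock=4.
Op 2: insert a.com -> 10.0.0.1 (expiry=4+1=5). clock=4
Op 3: tick 1 -> clock=5. purged={a.com}
Op 4: insert c.com -> 10.0.0.3 (expiry=5+3=8). clock=5
Op 5: insert a.com -> 10.0.0.1 (expiry=5+2=7). clock=5
Op 6: tick 5 -> clock=10. purged={a.com,c.com}
Op 7: insert d.com -> 10.0.0.3 (expiry=10+2=12). clock=10
Op 8: tick 3 -> clock=13. purged={d.com}
Op 9: tick 1 -> clock=14.
Op 10: tick 3 -> clock=17.
Op 11: tick 1 -> clock=18.
Op 12: insert d.com -> 10.0.0.2 (expiry=18+2=20). clock=18
Op 13: insert d.com -> 10.0.0.2 (expiry=18+2=20). clock=18
Op 14: tick 3 -> clock=21. purged={d.com}
Op 15: insert a.com -> 10.0.0.3 (expiry=21+3=24). clock=21
Op 16: insert d.com -> 10.0.0.5 (expiry=21+1=22). clock=21
Op 17: insert c.com -> 10.0.0.5 (expiry=21+3=24). clock=21
Op 18: insert c.com -> 10.0.0.1 (expiry=21+1=22). clock=21
Op 19: tick 3 -> clock=24. purged={a.com,c.com,d.com}
Op 20: tick 6 -> clock=30.
Op 21: tick 1 -> clock=31.
Op 22: tick 5 -> clock=36.
Op 23: tick 3 -> clock=39.
Op 24: tick 3 -> clock=42.
Op 25: tick 1 -> clock=43.
Op 26: insert b.com -> 10.0.0.5 (expiry=43+1=44). clock=43
Op 27: tick 4 -> clock=47. purged={b.com}
Op 28: tick 4 -> clock=51.
Op 29: insert c.com -> 10.0.0.4 (expiry=51+2=53). clock=51
Op 30: tick 4 -> clock=55. purged={c.com}
Final cache (unexpired): {} -> size=0

Answer: 0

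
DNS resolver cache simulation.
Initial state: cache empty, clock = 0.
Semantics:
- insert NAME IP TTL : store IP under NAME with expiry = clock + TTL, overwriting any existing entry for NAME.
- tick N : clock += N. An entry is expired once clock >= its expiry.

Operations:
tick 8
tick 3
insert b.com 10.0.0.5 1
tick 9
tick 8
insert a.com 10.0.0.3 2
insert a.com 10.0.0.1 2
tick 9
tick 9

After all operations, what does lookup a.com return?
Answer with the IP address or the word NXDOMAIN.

Op 1: tick 8 -> clock=8.
Op 2: tick 3 -> clock=11.
Op 3: insert b.com -> 10.0.0.5 (expiry=11+1=12). clock=11
Op 4: tick 9 -> clock=20. purged={b.com}
Op 5: tick 8 -> clock=28.
Op 6: insert a.com -> 10.0.0.3 (expiry=28+2=30). clock=28
Op 7: insert a.com -> 10.0.0.1 (expiry=28+2=30). clock=28
Op 8: tick 9 -> clock=37. purged={a.com}
Op 9: tick 9 -> clock=46.
lookup a.com: not in cache (expired or never inserted)

Answer: NXDOMAIN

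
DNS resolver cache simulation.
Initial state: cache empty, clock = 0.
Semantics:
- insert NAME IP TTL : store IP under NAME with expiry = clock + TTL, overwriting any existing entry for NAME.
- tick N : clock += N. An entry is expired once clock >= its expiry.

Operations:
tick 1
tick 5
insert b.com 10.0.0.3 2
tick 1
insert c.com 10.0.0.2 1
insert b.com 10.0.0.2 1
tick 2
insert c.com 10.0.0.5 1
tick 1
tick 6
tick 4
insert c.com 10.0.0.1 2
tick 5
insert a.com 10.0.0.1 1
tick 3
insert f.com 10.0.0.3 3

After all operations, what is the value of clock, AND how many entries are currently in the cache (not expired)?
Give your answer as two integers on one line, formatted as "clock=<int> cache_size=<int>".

Answer: clock=28 cache_size=1

Derivation:
Op 1: tick 1 -> clock=1.
Op 2: tick 5 -> clock=6.
Op 3: insert b.com -> 10.0.0.3 (expiry=6+2=8). clock=6
Op 4: tick 1 -> clock=7.
Op 5: insert c.com -> 10.0.0.2 (expiry=7+1=8). clock=7
Op 6: insert b.com -> 10.0.0.2 (expiry=7+1=8). clock=7
Op 7: tick 2 -> clock=9. purged={b.com,c.com}
Op 8: insert c.com -> 10.0.0.5 (expiry=9+1=10). clock=9
Op 9: tick 1 -> clock=10. purged={c.com}
Op 10: tick 6 -> clock=16.
Op 11: tick 4 -> clock=20.
Op 12: insert c.com -> 10.0.0.1 (expiry=20+2=22). clock=20
Op 13: tick 5 -> clock=25. purged={c.com}
Op 14: insert a.com -> 10.0.0.1 (expiry=25+1=26). clock=25
Op 15: tick 3 -> clock=28. purged={a.com}
Op 16: insert f.com -> 10.0.0.3 (expiry=28+3=31). clock=28
Final clock = 28
Final cache (unexpired): {f.com} -> size=1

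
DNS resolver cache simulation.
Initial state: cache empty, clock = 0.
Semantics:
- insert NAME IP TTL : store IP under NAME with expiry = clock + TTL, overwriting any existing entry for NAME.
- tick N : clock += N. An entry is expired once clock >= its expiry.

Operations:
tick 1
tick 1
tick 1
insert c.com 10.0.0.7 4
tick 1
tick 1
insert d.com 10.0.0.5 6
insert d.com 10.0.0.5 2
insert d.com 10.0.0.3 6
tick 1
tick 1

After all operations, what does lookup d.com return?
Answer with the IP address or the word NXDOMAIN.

Op 1: tick 1 -> clock=1.
Op 2: tick 1 -> clock=2.
Op 3: tick 1 -> clock=3.
Op 4: insert c.com -> 10.0.0.7 (expiry=3+4=7). clock=3
Op 5: tick 1 -> clock=4.
Op 6: tick 1 -> clock=5.
Op 7: insert d.com -> 10.0.0.5 (expiry=5+6=11). clock=5
Op 8: insert d.com -> 10.0.0.5 (expiry=5+2=7). clock=5
Op 9: insert d.com -> 10.0.0.3 (expiry=5+6=11). clock=5
Op 10: tick 1 -> clock=6.
Op 11: tick 1 -> clock=7. purged={c.com}
lookup d.com: present, ip=10.0.0.3 expiry=11 > clock=7

Answer: 10.0.0.3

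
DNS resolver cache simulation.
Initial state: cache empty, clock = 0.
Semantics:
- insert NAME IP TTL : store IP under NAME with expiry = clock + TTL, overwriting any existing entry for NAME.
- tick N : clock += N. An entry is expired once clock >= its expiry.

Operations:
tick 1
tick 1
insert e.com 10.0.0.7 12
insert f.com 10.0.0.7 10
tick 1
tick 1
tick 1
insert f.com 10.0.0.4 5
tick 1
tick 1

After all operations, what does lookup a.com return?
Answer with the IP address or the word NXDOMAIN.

Op 1: tick 1 -> clock=1.
Op 2: tick 1 -> clock=2.
Op 3: insert e.com -> 10.0.0.7 (expiry=2+12=14). clock=2
Op 4: insert f.com -> 10.0.0.7 (expiry=2+10=12). clock=2
Op 5: tick 1 -> clock=3.
Op 6: tick 1 -> clock=4.
Op 7: tick 1 -> clock=5.
Op 8: insert f.com -> 10.0.0.4 (expiry=5+5=10). clock=5
Op 9: tick 1 -> clock=6.
Op 10: tick 1 -> clock=7.
lookup a.com: not in cache (expired or never inserted)

Answer: NXDOMAIN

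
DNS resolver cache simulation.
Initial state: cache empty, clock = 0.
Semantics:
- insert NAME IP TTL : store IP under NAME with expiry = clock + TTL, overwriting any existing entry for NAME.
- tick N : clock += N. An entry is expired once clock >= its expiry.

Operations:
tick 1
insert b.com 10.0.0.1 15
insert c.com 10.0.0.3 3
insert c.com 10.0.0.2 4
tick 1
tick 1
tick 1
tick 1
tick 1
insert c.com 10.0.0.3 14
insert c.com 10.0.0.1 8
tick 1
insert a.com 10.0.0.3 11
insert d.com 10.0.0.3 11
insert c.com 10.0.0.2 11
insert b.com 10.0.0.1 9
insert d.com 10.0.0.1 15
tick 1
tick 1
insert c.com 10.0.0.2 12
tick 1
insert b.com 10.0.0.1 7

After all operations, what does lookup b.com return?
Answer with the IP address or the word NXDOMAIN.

Op 1: tick 1 -> clock=1.
Op 2: insert b.com -> 10.0.0.1 (expiry=1+15=16). clock=1
Op 3: insert c.com -> 10.0.0.3 (expiry=1+3=4). clock=1
Op 4: insert c.com -> 10.0.0.2 (expiry=1+4=5). clock=1
Op 5: tick 1 -> clock=2.
Op 6: tick 1 -> clock=3.
Op 7: tick 1 -> clock=4.
Op 8: tick 1 -> clock=5. purged={c.com}
Op 9: tick 1 -> clock=6.
Op 10: insert c.com -> 10.0.0.3 (expiry=6+14=20). clock=6
Op 11: insert c.com -> 10.0.0.1 (expiry=6+8=14). clock=6
Op 12: tick 1 -> clock=7.
Op 13: insert a.com -> 10.0.0.3 (expiry=7+11=18). clock=7
Op 14: insert d.com -> 10.0.0.3 (expiry=7+11=18). clock=7
Op 15: insert c.com -> 10.0.0.2 (expiry=7+11=18). clock=7
Op 16: insert b.com -> 10.0.0.1 (expiry=7+9=16). clock=7
Op 17: insert d.com -> 10.0.0.1 (expiry=7+15=22). clock=7
Op 18: tick 1 -> clock=8.
Op 19: tick 1 -> clock=9.
Op 20: insert c.com -> 10.0.0.2 (expiry=9+12=21). clock=9
Op 21: tick 1 -> clock=10.
Op 22: insert b.com -> 10.0.0.1 (expiry=10+7=17). clock=10
lookup b.com: present, ip=10.0.0.1 expiry=17 > clock=10

Answer: 10.0.0.1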